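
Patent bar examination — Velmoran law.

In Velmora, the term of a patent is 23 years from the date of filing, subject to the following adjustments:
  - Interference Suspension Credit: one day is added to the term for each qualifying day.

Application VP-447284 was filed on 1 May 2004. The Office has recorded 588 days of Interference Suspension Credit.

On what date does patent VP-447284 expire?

2028-12-09

Base term: filing date + 23 years → 1 May 2027.
Interference Suspension Credit: +588 days → 9 December 2028.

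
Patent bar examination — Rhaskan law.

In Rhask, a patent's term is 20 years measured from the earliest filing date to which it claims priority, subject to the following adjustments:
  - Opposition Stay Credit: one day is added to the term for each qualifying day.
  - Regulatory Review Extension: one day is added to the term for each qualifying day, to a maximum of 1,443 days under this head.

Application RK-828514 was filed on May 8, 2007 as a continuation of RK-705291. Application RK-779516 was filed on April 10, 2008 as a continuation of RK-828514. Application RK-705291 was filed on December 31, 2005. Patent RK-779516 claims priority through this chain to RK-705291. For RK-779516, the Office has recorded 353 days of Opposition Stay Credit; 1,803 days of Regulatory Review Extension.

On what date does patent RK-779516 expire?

December 1, 2030

Earliest priority filing: 31 December 2005.
Base term: 31 December 2005 + 20 years → 31 December 2025.
Opposition Stay Credit: +353 days → 19 December 2026.
Regulatory Review Extension: 1803 days claimed exceeds the 1443-day cap, so +1443 days → 1 December 2030.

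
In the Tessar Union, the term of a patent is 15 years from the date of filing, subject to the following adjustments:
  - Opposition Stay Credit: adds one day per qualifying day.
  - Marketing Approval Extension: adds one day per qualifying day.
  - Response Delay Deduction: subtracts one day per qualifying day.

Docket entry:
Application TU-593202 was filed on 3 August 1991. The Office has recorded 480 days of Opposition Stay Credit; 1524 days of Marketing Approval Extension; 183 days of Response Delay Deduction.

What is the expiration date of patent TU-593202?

Base term: filing date + 15 years → 3 August 2006.
Opposition Stay Credit: +480 days → 26 November 2007.
Marketing Approval Extension: +1524 days → 28 January 2012.
Response Delay Deduction: −183 days → 29 July 2011.

2011-07-29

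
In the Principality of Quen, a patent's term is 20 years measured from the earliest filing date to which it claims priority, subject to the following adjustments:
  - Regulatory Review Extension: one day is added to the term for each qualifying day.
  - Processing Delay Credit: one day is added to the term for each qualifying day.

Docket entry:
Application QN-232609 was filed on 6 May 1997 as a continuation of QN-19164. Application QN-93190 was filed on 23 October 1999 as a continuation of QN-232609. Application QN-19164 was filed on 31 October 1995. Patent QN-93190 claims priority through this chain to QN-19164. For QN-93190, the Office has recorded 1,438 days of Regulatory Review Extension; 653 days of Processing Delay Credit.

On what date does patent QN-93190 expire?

Earliest priority filing: 31 October 1995.
Base term: 31 October 1995 + 20 years → 31 October 2015.
Regulatory Review Extension: +1438 days → 8 October 2019.
Processing Delay Credit: +653 days → 22 July 2021.

July 22, 2021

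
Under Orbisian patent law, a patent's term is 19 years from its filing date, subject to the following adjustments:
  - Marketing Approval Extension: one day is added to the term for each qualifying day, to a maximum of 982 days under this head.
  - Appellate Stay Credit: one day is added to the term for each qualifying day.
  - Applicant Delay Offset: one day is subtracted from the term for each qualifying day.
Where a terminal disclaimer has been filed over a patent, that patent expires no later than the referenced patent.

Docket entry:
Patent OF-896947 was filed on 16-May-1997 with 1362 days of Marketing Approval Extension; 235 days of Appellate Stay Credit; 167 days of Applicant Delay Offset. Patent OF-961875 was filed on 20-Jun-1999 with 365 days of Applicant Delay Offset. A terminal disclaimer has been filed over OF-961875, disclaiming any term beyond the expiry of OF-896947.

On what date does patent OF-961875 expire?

June 20, 2017

Natural term of OF-961875:
  Base: filing + 19 years → 20 June 2018.
  Applicant Delay Offset: −365 days → 20 June 2017.
Expiry of referenced patent OF-896947:
  Base: filing + 19 years → 16 May 2016.
  Marketing Approval Extension: 1362 days claimed exceeds the 982-day cap, so +982 days → 23 January 2019.
  Appellate Stay Credit: +235 days → 15 September 2019.
  Applicant Delay Offset: −167 days → 1 April 2019.
Terminal disclaimer: OF-961875 expires on the earlier of 20 June 2017 and 1 April 2019.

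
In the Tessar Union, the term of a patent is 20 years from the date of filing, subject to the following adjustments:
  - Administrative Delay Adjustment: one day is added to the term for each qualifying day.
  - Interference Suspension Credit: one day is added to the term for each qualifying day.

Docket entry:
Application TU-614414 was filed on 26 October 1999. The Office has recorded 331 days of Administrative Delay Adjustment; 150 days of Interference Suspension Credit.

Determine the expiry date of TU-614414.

Base term: filing date + 20 years → 26 October 2019.
Administrative Delay Adjustment: +331 days → 21 September 2020.
Interference Suspension Credit: +150 days → 18 February 2021.

2021-02-18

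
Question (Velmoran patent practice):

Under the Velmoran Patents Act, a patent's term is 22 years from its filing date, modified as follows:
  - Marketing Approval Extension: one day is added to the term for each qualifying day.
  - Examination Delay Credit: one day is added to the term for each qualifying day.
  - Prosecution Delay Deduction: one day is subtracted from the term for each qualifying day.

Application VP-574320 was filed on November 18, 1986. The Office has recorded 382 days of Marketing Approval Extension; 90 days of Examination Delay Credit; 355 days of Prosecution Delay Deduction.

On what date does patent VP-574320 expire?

2009-03-15

Base term: filing date + 22 years → 18 November 2008.
Marketing Approval Extension: +382 days → 5 December 2009.
Examination Delay Credit: +90 days → 5 March 2010.
Prosecution Delay Deduction: −355 days → 15 March 2009.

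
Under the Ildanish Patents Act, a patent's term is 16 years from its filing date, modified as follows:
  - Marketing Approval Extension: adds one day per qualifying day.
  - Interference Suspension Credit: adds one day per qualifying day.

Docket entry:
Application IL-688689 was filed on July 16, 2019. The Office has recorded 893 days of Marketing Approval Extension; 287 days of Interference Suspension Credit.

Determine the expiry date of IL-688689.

Base term: filing date + 16 years → 16 July 2035.
Marketing Approval Extension: +893 days → 25 December 2037.
Interference Suspension Credit: +287 days → 8 October 2038.

2038-10-08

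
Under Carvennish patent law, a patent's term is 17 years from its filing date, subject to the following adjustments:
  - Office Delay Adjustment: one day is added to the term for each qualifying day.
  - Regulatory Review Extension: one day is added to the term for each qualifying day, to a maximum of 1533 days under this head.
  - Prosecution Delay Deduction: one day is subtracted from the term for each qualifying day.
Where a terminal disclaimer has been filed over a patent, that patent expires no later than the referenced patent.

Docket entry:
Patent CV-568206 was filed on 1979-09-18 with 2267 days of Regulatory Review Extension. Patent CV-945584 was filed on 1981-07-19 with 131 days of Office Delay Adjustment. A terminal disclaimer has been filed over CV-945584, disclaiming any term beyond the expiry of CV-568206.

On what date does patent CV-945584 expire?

Natural term of CV-945584:
  Base: filing + 17 years → 19 July 1998.
  Office Delay Adjustment: +131 days → 27 November 1998.
Expiry of referenced patent CV-568206:
  Base: filing + 17 years → 18 September 1996.
  Regulatory Review Extension: 2267 days claimed exceeds the 1533-day cap, so +1533 days → 29 November 2000.
Terminal disclaimer: CV-945584 expires on the earlier of 27 November 1998 and 29 November 2000.

November 27, 1998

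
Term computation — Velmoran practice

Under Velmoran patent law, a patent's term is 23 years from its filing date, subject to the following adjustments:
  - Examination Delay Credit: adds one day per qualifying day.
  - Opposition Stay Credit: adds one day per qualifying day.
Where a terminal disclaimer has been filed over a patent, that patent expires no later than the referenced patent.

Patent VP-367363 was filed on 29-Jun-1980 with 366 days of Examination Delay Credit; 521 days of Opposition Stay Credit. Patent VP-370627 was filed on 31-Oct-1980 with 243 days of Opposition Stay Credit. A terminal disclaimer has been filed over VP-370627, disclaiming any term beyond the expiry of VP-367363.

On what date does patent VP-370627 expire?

Natural term of VP-370627:
  Base: filing + 23 years → 31 October 2003.
  Opposition Stay Credit: +243 days → 30 June 2004.
Expiry of referenced patent VP-367363:
  Base: filing + 23 years → 29 June 2003.
  Examination Delay Credit: +366 days → 29 June 2004.
  Opposition Stay Credit: +521 days → 2 December 2005.
Terminal disclaimer: VP-370627 expires on the earlier of 30 June 2004 and 2 December 2005.

2004-06-30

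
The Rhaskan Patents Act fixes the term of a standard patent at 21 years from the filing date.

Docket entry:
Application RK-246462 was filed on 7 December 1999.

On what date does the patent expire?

Filing date + 21 years → 7 December 2020.

2020-12-07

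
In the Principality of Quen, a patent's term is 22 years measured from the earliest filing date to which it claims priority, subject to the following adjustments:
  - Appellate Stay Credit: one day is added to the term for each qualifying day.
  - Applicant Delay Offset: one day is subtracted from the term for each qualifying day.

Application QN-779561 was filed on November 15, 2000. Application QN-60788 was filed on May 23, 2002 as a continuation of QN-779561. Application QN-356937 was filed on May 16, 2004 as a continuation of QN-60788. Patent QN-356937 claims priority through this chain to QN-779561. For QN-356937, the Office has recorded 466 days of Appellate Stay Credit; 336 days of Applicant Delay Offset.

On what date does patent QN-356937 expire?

March 25, 2023

Earliest priority filing: 15 November 2000.
Base term: 15 November 2000 + 22 years → 15 November 2022.
Appellate Stay Credit: +466 days → 24 February 2024.
Applicant Delay Offset: −336 days → 25 March 2023.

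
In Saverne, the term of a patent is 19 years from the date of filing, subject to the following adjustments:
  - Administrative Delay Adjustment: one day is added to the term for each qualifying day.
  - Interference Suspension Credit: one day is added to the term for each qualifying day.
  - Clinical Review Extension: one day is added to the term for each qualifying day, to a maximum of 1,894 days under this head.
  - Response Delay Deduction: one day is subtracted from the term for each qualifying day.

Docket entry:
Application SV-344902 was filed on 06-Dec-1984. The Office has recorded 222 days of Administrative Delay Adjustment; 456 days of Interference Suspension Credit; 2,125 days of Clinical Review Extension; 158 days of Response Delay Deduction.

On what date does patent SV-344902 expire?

Base term: filing date + 19 years → 6 December 2003.
Administrative Delay Adjustment: +222 days → 15 July 2004.
Interference Suspension Credit: +456 days → 14 October 2005.
Clinical Review Extension: 2125 days claimed exceeds the 1894-day cap, so +1894 days → 21 December 2010.
Response Delay Deduction: −158 days → 16 July 2010.

July 16, 2010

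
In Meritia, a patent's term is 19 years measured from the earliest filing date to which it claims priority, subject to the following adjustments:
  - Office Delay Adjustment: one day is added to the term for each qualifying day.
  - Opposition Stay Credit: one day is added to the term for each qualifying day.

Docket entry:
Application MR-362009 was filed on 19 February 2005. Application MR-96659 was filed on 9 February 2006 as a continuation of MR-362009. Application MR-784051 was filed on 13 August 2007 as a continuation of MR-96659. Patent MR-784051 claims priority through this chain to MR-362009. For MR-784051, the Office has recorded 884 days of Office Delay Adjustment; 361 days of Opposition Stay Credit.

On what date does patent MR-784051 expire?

Earliest priority filing: 19 February 2005.
Base term: 19 February 2005 + 19 years → 19 February 2024.
Office Delay Adjustment: +884 days → 22 July 2026.
Opposition Stay Credit: +361 days → 18 July 2027.

July 18, 2027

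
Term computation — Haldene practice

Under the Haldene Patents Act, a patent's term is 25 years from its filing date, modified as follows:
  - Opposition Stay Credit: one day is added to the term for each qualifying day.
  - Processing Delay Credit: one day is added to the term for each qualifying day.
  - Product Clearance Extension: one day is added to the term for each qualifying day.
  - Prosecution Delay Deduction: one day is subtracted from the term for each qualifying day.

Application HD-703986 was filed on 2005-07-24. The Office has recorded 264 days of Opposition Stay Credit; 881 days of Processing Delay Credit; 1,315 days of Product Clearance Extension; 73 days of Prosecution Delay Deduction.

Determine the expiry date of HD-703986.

February 4, 2037

Base term: filing date + 25 years → 24 July 2030.
Opposition Stay Credit: +264 days → 14 April 2031.
Processing Delay Credit: +881 days → 11 September 2033.
Product Clearance Extension: +1315 days → 18 April 2037.
Prosecution Delay Deduction: −73 days → 4 February 2037.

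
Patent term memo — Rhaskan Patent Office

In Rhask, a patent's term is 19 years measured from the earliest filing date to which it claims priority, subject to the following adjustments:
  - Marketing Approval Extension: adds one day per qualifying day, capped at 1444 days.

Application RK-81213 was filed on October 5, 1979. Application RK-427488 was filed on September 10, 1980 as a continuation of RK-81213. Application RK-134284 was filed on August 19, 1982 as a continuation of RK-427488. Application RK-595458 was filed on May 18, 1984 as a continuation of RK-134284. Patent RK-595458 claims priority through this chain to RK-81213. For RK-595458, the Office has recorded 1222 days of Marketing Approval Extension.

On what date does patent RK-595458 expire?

February 8, 2002

Earliest priority filing: 5 October 1979.
Base term: 5 October 1979 + 19 years → 5 October 1998.
Marketing Approval Extension: 1222 days (within the 1444-day cap) → +1222 days → 8 February 2002.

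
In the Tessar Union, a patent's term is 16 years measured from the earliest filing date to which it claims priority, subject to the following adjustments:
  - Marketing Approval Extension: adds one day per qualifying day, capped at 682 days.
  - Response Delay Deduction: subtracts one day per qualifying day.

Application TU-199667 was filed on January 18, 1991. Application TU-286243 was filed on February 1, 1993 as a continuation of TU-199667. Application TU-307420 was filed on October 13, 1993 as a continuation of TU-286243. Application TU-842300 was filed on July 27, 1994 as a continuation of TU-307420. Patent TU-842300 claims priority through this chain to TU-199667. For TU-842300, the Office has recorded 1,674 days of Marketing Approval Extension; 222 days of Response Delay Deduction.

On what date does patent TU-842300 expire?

2008-04-22

Earliest priority filing: 18 January 1991.
Base term: 18 January 1991 + 16 years → 18 January 2007.
Marketing Approval Extension: 1674 days claimed exceeds the 682-day cap, so +682 days → 30 November 2008.
Response Delay Deduction: −222 days → 22 April 2008.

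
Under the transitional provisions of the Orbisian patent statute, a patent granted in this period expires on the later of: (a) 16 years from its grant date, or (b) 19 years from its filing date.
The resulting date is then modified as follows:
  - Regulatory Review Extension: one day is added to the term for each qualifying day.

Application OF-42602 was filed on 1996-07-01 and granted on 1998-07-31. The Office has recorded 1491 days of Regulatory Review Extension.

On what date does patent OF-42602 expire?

2019-07-31

(a) grant + 16 years → 31 July 2014.
(b) filing + 19 years → 1 July 2015.
Later of the two: 1 July 2015.
Regulatory Review Extension: +1491 days → 31 July 2019.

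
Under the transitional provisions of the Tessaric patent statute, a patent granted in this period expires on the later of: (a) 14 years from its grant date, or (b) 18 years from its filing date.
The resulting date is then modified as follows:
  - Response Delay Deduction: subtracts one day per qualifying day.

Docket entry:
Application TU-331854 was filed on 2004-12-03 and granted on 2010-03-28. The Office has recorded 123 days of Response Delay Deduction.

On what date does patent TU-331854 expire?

(a) grant + 14 years → 28 March 2024.
(b) filing + 18 years → 3 December 2022.
Later of the two: 28 March 2024.
Response Delay Deduction: −123 days → 26 November 2023.

November 26, 2023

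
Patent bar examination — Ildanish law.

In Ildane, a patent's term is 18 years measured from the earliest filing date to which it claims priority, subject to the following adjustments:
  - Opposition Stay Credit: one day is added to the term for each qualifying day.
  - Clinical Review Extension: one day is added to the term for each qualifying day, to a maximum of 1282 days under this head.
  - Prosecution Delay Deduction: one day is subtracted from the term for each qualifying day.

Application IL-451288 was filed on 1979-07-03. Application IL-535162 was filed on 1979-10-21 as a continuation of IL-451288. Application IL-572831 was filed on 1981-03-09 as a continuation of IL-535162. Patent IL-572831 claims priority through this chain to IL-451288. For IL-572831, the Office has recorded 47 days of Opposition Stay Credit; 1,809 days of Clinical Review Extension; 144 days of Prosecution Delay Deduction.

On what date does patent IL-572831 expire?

September 30, 2000

Earliest priority filing: 3 July 1979.
Base term: 3 July 1979 + 18 years → 3 July 1997.
Opposition Stay Credit: +47 days → 19 August 1997.
Clinical Review Extension: 1809 days claimed exceeds the 1282-day cap, so +1282 days → 21 February 2001.
Prosecution Delay Deduction: −144 days → 30 September 2000.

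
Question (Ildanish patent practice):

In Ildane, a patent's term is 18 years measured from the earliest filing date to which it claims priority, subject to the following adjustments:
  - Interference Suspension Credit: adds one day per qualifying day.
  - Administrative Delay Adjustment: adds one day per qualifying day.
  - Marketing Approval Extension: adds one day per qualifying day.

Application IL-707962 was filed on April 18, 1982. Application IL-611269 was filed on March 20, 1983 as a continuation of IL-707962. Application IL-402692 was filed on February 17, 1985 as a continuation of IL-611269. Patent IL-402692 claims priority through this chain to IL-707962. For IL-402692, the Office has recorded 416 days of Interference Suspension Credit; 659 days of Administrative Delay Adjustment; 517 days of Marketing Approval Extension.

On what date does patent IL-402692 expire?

2004-08-27

Earliest priority filing: 18 April 1982.
Base term: 18 April 1982 + 18 years → 18 April 2000.
Interference Suspension Credit: +416 days → 8 June 2001.
Administrative Delay Adjustment: +659 days → 29 March 2003.
Marketing Approval Extension: +517 days → 27 August 2004.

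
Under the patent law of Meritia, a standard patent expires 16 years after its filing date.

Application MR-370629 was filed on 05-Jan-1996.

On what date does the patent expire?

January 5, 2012

Filing date + 16 years → 5 January 2012.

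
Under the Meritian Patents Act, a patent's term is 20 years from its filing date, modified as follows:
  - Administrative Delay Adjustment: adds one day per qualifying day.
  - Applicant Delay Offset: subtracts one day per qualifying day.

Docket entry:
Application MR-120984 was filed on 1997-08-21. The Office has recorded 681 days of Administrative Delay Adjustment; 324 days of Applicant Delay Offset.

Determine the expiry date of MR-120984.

Base term: filing date + 20 years → 21 August 2017.
Administrative Delay Adjustment: +681 days → 3 July 2019.
Applicant Delay Offset: −324 days → 13 August 2018.

2018-08-13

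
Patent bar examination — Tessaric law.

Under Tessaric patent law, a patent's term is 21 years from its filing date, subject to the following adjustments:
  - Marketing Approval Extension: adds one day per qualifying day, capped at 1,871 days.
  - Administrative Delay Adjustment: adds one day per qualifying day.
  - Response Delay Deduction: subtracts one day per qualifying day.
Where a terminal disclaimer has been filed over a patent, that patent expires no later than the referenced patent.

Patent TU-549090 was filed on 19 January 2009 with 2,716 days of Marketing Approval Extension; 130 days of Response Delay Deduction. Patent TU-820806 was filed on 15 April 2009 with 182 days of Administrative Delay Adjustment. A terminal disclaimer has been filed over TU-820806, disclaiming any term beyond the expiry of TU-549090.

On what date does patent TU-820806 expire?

October 14, 2030

Natural term of TU-820806:
  Base: filing + 21 years → 15 April 2030.
  Administrative Delay Adjustment: +182 days → 14 October 2030.
Expiry of referenced patent TU-549090:
  Base: filing + 21 years → 19 January 2030.
  Marketing Approval Extension: 2716 days claimed exceeds the 1871-day cap, so +1871 days → 5 March 2035.
  Response Delay Deduction: −130 days → 26 October 2034.
Terminal disclaimer: TU-820806 expires on the earlier of 14 October 2030 and 26 October 2034.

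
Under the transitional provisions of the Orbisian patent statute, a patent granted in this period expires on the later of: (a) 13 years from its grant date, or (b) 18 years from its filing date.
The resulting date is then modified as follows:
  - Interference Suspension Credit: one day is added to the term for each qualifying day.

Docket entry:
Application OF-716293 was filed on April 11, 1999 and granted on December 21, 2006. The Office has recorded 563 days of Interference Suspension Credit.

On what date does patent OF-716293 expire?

(a) grant + 13 years → 21 December 2019.
(b) filing + 18 years → 11 April 2017.
Later of the two: 21 December 2019.
Interference Suspension Credit: +563 days → 6 July 2021.

2021-07-06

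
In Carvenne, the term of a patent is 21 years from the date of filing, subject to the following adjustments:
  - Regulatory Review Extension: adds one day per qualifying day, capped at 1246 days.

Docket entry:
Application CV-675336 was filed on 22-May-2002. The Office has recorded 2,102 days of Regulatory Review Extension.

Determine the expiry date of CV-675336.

Base term: filing date + 21 years → 22 May 2023.
Regulatory Review Extension: 2102 days claimed exceeds the 1246-day cap, so +1246 days → 19 October 2026.

October 19, 2026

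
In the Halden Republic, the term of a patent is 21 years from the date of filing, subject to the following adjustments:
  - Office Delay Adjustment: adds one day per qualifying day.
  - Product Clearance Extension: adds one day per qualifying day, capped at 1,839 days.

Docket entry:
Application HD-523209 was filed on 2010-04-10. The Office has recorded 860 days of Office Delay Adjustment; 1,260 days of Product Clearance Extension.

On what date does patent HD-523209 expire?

Base term: filing date + 21 years → 10 April 2031.
Office Delay Adjustment: +860 days → 17 August 2033.
Product Clearance Extension: 1260 days (within the 1839-day cap) → +1260 days → 28 January 2037.

2037-01-28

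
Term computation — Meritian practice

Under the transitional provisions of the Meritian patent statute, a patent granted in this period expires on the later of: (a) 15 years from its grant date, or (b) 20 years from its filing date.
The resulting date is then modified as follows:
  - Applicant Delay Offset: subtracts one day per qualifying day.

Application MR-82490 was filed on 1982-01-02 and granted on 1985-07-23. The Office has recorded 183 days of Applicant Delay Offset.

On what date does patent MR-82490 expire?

(a) grant + 15 years → 23 July 2000.
(b) filing + 20 years → 2 January 2002.
Later of the two: 2 January 2002.
Applicant Delay Offset: −183 days → 3 July 2001.

July 3, 2001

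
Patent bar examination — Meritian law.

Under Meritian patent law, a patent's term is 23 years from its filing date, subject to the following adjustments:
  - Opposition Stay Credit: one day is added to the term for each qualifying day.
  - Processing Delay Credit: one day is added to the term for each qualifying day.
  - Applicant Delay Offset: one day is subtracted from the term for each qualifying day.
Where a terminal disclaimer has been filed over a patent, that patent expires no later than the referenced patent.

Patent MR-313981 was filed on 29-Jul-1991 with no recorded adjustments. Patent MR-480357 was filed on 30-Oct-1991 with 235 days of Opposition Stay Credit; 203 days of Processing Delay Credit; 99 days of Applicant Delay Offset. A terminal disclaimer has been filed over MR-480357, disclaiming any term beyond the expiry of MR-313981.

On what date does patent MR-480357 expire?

2014-07-29

Natural term of MR-480357:
  Base: filing + 23 years → 30 October 2014.
  Opposition Stay Credit: +235 days → 22 June 2015.
  Processing Delay Credit: +203 days → 11 January 2016.
  Applicant Delay Offset: −99 days → 4 October 2015.
Expiry of referenced patent MR-313981:
  Base: filing + 23 years → 29 July 2014.
Terminal disclaimer: MR-480357 expires on the earlier of 4 October 2015 and 29 July 2014.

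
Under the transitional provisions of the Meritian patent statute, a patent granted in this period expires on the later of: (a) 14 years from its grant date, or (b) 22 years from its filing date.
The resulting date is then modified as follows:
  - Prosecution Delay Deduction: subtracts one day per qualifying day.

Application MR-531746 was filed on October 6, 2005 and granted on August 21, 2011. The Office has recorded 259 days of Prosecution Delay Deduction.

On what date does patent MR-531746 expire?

January 20, 2027

(a) grant + 14 years → 21 August 2025.
(b) filing + 22 years → 6 October 2027.
Later of the two: 6 October 2027.
Prosecution Delay Deduction: −259 days → 20 January 2027.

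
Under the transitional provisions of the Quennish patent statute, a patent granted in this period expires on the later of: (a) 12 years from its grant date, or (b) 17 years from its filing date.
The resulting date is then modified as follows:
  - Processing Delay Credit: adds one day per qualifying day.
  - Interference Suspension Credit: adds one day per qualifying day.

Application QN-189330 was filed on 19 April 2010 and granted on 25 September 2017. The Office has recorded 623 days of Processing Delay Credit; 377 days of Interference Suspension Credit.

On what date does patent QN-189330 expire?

(a) grant + 12 years → 25 September 2029.
(b) filing + 17 years → 19 April 2027.
Later of the two: 25 September 2029.
Processing Delay Credit: +623 days → 10 June 2031.
Interference Suspension Credit: +377 days → 21 June 2032.

June 21, 2032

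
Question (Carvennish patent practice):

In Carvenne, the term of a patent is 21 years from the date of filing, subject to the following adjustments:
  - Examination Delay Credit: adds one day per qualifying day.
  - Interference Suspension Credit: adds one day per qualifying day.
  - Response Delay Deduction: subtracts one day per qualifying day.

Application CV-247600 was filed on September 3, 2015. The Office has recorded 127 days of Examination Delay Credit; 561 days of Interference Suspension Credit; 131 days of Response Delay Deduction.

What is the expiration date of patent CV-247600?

Base term: filing date + 21 years → 3 September 2036.
Examination Delay Credit: +127 days → 8 January 2037.
Interference Suspension Credit: +561 days → 23 July 2038.
Response Delay Deduction: −131 days → 14 March 2038.

2038-03-14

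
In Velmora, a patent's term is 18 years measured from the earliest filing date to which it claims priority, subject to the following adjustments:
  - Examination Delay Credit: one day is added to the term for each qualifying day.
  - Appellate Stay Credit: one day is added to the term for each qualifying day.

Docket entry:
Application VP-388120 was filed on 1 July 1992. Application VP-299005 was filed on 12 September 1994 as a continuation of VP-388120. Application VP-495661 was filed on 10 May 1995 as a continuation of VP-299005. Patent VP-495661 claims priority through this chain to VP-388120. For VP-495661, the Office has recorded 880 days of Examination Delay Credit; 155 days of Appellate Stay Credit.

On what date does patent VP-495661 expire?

Earliest priority filing: 1 July 1992.
Base term: 1 July 1992 + 18 years → 1 July 2010.
Examination Delay Credit: +880 days → 27 November 2012.
Appellate Stay Credit: +155 days → 1 May 2013.

2013-05-01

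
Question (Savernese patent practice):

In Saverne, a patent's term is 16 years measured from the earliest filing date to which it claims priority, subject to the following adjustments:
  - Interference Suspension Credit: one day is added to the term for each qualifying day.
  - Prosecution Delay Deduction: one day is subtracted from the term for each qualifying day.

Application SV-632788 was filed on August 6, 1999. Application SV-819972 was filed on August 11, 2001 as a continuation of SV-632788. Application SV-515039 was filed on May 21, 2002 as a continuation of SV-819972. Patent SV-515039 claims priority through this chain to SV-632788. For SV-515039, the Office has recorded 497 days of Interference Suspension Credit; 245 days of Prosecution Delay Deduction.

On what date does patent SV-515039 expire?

2016-04-14

Earliest priority filing: 6 August 1999.
Base term: 6 August 1999 + 16 years → 6 August 2015.
Interference Suspension Credit: +497 days → 15 December 2016.
Prosecution Delay Deduction: −245 days → 14 April 2016.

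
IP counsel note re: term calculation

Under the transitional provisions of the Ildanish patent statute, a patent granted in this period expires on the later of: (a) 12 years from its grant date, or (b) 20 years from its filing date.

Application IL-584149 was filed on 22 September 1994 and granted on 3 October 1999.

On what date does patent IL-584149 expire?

(a) grant + 12 years → 3 October 2011.
(b) filing + 20 years → 22 September 2014.
Later of the two: 22 September 2014.

2014-09-22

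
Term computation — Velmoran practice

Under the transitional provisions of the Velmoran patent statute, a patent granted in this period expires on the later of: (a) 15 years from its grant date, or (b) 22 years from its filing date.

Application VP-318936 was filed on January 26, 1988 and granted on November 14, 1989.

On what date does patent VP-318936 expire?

(a) grant + 15 years → 14 November 2004.
(b) filing + 22 years → 26 January 2010.
Later of the two: 26 January 2010.

2010-01-26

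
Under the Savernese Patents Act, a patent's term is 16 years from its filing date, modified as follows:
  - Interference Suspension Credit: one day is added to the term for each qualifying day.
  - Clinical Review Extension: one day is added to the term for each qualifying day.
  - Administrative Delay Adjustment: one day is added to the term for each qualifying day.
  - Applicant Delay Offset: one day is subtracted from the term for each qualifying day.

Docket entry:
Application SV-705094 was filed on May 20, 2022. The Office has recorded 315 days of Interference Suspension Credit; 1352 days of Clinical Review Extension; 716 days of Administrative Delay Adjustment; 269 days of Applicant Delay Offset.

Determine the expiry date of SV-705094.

March 3, 2044

Base term: filing date + 16 years → 20 May 2038.
Interference Suspension Credit: +315 days → 31 March 2039.
Clinical Review Extension: +1352 days → 12 December 2042.
Administrative Delay Adjustment: +716 days → 27 November 2044.
Applicant Delay Offset: −269 days → 3 March 2044.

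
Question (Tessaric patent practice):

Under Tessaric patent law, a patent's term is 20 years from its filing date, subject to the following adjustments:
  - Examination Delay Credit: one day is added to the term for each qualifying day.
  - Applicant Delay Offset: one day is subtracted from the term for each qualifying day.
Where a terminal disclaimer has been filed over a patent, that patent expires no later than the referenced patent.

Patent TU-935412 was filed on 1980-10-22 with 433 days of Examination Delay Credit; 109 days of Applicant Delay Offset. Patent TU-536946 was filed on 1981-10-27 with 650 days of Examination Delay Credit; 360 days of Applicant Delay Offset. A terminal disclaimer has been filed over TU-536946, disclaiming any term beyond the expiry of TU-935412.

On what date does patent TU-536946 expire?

September 11, 2001

Natural term of TU-536946:
  Base: filing + 20 years → 27 October 2001.
  Examination Delay Credit: +650 days → 8 August 2003.
  Applicant Delay Offset: −360 days → 13 August 2002.
Expiry of referenced patent TU-935412:
  Base: filing + 20 years → 22 October 2000.
  Examination Delay Credit: +433 days → 29 December 2001.
  Applicant Delay Offset: −109 days → 11 September 2001.
Terminal disclaimer: TU-536946 expires on the earlier of 13 August 2002 and 11 September 2001.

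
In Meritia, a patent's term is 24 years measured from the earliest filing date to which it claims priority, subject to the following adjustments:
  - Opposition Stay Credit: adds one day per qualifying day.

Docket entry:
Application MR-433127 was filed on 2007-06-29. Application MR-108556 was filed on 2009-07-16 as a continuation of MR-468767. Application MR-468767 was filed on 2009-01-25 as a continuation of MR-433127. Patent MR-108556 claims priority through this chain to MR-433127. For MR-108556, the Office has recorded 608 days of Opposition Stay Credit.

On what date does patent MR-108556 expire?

2033-02-26

Earliest priority filing: 29 June 2007.
Base term: 29 June 2007 + 24 years → 29 June 2031.
Opposition Stay Credit: +608 days → 26 February 2033.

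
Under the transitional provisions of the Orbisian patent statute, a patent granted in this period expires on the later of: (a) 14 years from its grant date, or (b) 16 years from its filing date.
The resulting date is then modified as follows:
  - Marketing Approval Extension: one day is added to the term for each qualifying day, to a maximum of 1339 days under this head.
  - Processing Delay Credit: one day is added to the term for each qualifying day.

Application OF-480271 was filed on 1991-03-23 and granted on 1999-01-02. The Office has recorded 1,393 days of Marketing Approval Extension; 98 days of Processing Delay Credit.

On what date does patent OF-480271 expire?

December 9, 2016

(a) grant + 14 years → 2 January 2013.
(b) filing + 16 years → 23 March 2007.
Later of the two: 2 January 2013.
Marketing Approval Extension: 1393 days claimed exceeds the 1339-day cap, so +1339 days → 2 September 2016.
Processing Delay Credit: +98 days → 9 December 2016.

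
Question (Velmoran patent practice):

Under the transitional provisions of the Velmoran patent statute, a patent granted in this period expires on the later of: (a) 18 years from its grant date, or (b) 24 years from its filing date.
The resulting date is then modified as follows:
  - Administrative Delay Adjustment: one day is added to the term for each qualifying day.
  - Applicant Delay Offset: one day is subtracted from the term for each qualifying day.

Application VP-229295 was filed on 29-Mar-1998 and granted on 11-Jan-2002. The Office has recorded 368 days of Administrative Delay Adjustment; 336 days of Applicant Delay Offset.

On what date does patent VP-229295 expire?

April 30, 2022

(a) grant + 18 years → 11 January 2020.
(b) filing + 24 years → 29 March 2022.
Later of the two: 29 March 2022.
Administrative Delay Adjustment: +368 days → 1 April 2023.
Applicant Delay Offset: −336 days → 30 April 2022.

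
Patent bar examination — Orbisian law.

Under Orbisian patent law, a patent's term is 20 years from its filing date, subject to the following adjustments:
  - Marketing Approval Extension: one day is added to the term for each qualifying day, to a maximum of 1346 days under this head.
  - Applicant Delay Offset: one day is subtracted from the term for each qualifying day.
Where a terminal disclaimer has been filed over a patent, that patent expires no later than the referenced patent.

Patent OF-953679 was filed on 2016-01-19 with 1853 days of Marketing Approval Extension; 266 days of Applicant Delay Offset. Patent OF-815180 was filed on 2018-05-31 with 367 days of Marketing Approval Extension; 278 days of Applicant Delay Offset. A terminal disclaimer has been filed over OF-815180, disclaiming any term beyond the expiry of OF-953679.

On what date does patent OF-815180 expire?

August 28, 2038

Natural term of OF-815180:
  Base: filing + 20 years → 31 May 2038.
  Marketing Approval Extension: 367 days (within the 1346-day cap) → +367 days → 2 June 2039.
  Applicant Delay Offset: −278 days → 28 August 2038.
Expiry of referenced patent OF-953679:
  Base: filing + 20 years → 19 January 2036.
  Marketing Approval Extension: 1853 days claimed exceeds the 1346-day cap, so +1346 days → 26 September 2039.
  Applicant Delay Offset: −266 days → 3 January 2039.
Terminal disclaimer: OF-815180 expires on the earlier of 28 August 2038 and 3 January 2039.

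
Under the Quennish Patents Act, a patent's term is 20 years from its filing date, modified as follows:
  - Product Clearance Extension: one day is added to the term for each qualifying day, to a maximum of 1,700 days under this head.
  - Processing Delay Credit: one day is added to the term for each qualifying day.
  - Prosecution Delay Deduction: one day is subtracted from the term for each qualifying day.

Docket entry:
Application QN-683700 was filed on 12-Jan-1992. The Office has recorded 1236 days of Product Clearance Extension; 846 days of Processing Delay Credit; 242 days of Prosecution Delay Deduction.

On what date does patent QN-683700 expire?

2017-01-25

Base term: filing date + 20 years → 12 January 2012.
Product Clearance Extension: 1236 days (within the 1700-day cap) → +1236 days → 1 June 2015.
Processing Delay Credit: +846 days → 24 September 2017.
Prosecution Delay Deduction: −242 days → 25 January 2017.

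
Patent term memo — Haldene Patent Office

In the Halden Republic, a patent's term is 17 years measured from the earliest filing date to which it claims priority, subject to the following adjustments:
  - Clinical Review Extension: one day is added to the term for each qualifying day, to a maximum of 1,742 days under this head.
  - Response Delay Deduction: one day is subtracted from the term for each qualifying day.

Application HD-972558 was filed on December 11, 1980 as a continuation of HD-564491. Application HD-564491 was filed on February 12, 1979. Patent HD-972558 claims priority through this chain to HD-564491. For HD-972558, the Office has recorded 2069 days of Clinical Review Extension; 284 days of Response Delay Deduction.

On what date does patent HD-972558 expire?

February 9, 2000

Earliest priority filing: 12 February 1979.
Base term: 12 February 1979 + 17 years → 12 February 1996.
Clinical Review Extension: 2069 days claimed exceeds the 1742-day cap, so +1742 days → 19 November 2000.
Response Delay Deduction: −284 days → 9 February 2000.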